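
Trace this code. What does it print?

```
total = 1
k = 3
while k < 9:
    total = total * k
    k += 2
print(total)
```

105

k=3: total = 1*3 = 3
k=5: total = 3*5 = 15
k=7: total = 15*7 = 105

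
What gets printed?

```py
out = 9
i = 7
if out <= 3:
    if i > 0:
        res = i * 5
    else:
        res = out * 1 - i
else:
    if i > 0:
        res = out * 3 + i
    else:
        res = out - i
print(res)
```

34

out=9, i=7
out <= 3 is False; i > 0 is True
→ res = out * 3 + i = 34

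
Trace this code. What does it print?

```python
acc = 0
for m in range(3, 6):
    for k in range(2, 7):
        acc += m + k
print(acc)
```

m=3,k=2: acc = 0+5 = 5
m=3,k=3: acc = 5+6 = 11
m=3,k=4: acc = 11+7 = 18
m=3,k=5: acc = 18+8 = 26
m=3,k=6: acc = 26+9 = 35
m=4,k=2: acc = 35+6 = 41
m=4,k=3: acc = 41+7 = 48
m=4,k=4: acc = 48+8 = 56
m=4,k=5: acc = 56+9 = 65
m=4,k=6: acc = 65+10 = 75
m=5,k=2: acc = 75+7 = 82
m=5,k=3: acc = 82+8 = 90
m=5,k=4: acc = 90+9 = 99
m=5,k=5: acc = 99+10 = 109
m=5,k=6: acc = 109+11 = 120

120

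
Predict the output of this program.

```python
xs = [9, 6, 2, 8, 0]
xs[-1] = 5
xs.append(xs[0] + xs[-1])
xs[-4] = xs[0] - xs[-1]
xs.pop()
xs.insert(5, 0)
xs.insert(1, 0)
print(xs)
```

[9, 0, 6, -5, 8, 5, 0]

xs[-1] = 5 → [9, 6, 2, 8, 5]
append xs[0]+xs[-1] = 9+5 = 14 → [9, 6, 2, 8, 5, 14]
xs[-4] = xs[0]-xs[-1] = 9-14 = -5 → [9, 6, -5, 8, 5, 14]
pop() removes 14 → [9, 6, -5, 8, 5]
insert 0 at 5 → [9, 6, -5, 8, 5, 0]
insert 0 at 1 → [9, 0, 6, -5, 8, 5, 0]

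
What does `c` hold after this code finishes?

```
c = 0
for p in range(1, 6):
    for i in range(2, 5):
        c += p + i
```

90

p=1,i=2: c = 0+3 = 3
p=1,i=3: c = 3+4 = 7
p=1,i=4: c = 7+5 = 12
p=2,i=2: c = 12+4 = 16
p=2,i=3: c = 16+5 = 21
p=2,i=4: c = 21+6 = 27
p=3,i=2: c = 27+5 = 32
p=3,i=3: c = 32+6 = 38
p=3,i=4: c = 38+7 = 45
p=4,i=2: c = 45+6 = 51
p=4,i=3: c = 51+7 = 58
p=4,i=4: c = 58+8 = 66
p=5,i=2: c = 66+7 = 73
p=5,i=3: c = 73+8 = 81
p=5,i=4: c = 81+9 = 90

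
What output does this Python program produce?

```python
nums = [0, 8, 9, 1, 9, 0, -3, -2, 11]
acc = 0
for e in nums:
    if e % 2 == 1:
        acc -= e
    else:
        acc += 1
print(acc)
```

e=0: not odd, acc = 0+1 = 1
e=8: not odd, acc = 1+1 = 2
e=9: odd, acc = 2-9 = -7
e=1: odd, acc = (-7)-1 = -8
e=9: odd, acc = (-8)-9 = -17
e=0: not odd, acc = (-17)+1 = -16
e=-3: odd, acc = (-16)-(-3) = -13
e=-2: not odd, acc = (-13)+1 = -12
e=11: odd, acc = (-12)-11 = -23

-23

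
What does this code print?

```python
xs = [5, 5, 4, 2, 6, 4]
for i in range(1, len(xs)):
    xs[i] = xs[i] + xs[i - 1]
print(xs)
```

i=1: xs[1] = 5+5 = 10 → [5, 10, 4, 2, 6, 4]
i=2: xs[2] = 4+10 = 14 → [5, 10, 14, 2, 6, 4]
i=3: xs[3] = 2+14 = 16 → [5, 10, 14, 16, 6, 4]
i=4: xs[4] = 6+16 = 22 → [5, 10, 14, 16, 22, 4]
i=5: xs[5] = 4+22 = 26 → [5, 10, 14, 16, 22, 26]

[5, 10, 14, 16, 22, 26]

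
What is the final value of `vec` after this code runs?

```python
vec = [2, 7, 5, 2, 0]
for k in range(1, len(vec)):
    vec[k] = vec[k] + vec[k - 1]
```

[2, 9, 14, 16, 16]

k=1: vec[1] = 7+2 = 9 → [2, 9, 5, 2, 0]
k=2: vec[2] = 5+9 = 14 → [2, 9, 14, 2, 0]
k=3: vec[3] = 2+14 = 16 → [2, 9, 14, 16, 0]
k=4: vec[4] = 0+16 = 16 → [2, 9, 14, 16, 16]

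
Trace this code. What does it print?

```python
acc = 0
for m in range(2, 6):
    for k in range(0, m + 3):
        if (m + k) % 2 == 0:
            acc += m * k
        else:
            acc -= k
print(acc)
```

m=2,k=0: even sum, acc = 0+0 = 0
m=2,k=1: odd sum, acc = 0-1 = -1
m=2,k=2: even sum, acc = (-1)+4 = 3
m=2,k=3: odd sum, acc = 3-3 = 0
m=2,k=4: even sum, acc = 0+8 = 8
m=3,k=0: odd sum, acc = 8-0 = 8
m=3,k=1: even sum, acc = 8+3 = 11
m=3,k=2: odd sum, acc = 11-2 = 9
m=3,k=3: even sum, acc = 9+9 = 18
m=3,k=4: odd sum, acc = 18-4 = 14
m=3,k=5: even sum, acc = 14+15 = 29
m=4,k=0: even sum, acc = 29+0 = 29
m=4,k=1: odd sum, acc = 29-1 = 28
m=4,k=2: even sum, acc = 28+8 = 36
m=4,k=3: odd sum, acc = 36-3 = 33
m=4,k=4: even sum, acc = 33+16 = 49
m=4,k=5: odd sum, acc = 49-5 = 44
m=4,k=6: even sum, acc = 44+24 = 68
m=5,k=0: odd sum, acc = 68-0 = 68
m=5,k=1: even sum, acc = 68+5 = 73
m=5,k=2: odd sum, acc = 73-2 = 71
m=5,k=3: even sum, acc = 71+15 = 86
m=5,k=4: odd sum, acc = 86-4 = 82
m=5,k=5: even sum, acc = 82+25 = 107
m=5,k=6: odd sum, acc = 107-6 = 101
m=5,k=7: even sum, acc = 101+35 = 136

136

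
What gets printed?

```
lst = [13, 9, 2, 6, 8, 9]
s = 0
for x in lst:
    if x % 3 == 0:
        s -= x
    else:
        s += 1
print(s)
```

x=13: not %3==0, s = 0+1 = 1
x=9: %3==0, s = 1-9 = -8
x=2: not %3==0, s = (-8)+1 = -7
x=6: %3==0, s = (-7)-6 = -13
x=8: not %3==0, s = (-13)+1 = -12
x=9: %3==0, s = (-12)-9 = -21

-21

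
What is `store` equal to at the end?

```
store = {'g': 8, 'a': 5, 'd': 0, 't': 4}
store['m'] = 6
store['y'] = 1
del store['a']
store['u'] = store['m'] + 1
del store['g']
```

{'d': 0, 't': 4, 'm': 6, 'y': 1, 'u': 7}

store['m'] = 6 → {'g': 8, 'a': 5, 'd': 0, 't': 4, 'm': 6}
store['y'] = 1 → {'g': 8, 'a': 5, 'd': 0, 't': 4, 'm': 6, 'y': 1}
del 'a' → {'g': 8, 'd': 0, 't': 4, 'm': 6, 'y': 1}
store['u'] = store['m']+1 = 7 → {'g': 8, 'd': 0, 't': 4, 'm': 6, 'y': 1, 'u': 7}
del 'g' → {'d': 0, 't': 4, 'm': 6, 'y': 1, 'u': 7}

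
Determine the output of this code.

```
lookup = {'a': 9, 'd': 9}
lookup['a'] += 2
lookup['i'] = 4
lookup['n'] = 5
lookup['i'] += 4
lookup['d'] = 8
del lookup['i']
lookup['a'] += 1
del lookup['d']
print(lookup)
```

lookup['a'] = 9+2 = 11 → {'a': 11, 'd': 9}
lookup['i'] = 4 → {'a': 11, 'd': 9, 'i': 4}
lookup['n'] = 5 → {'a': 11, 'd': 9, 'i': 4, 'n': 5}
lookup['i'] = 4+4 = 8 → {'a': 11, 'd': 9, 'i': 8, 'n': 5}
lookup['d'] = 8 → {'a': 11, 'd': 8, 'i': 8, 'n': 5}
del 'i' → {'a': 11, 'd': 8, 'n': 5}
lookup['a'] = 11+1 = 12 → {'a': 12, 'd': 8, 'n': 5}
del 'd' → {'a': 12, 'n': 5}

{'a': 12, 'n': 5}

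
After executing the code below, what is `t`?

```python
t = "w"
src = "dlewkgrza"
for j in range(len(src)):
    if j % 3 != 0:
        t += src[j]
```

'wlekgza'

j=0: skip
j=1: add 'l' → 'wl'
j=2: add 'e' → 'wle'
j=3: skip
j=4: add 'k' → 'wlek'
j=5: add 'g' → 'wlekg'
j=6: skip
j=7: add 'z' → 'wlekgz'
j=8: add 'a' → 'wlekgza'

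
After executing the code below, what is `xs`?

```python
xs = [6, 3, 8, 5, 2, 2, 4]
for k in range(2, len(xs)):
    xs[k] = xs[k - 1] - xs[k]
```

k=2: xs[2] = 3-8 = -5 → [6, 3, -5, 5, 2, 2, 4]
k=3: xs[3] = (-5)-5 = -10 → [6, 3, -5, -10, 2, 2, 4]
k=4: xs[4] = (-10)-2 = -12 → [6, 3, -5, -10, -12, 2, 4]
k=5: xs[5] = (-12)-2 = -14 → [6, 3, -5, -10, -12, -14, 4]
k=6: xs[6] = (-14)-4 = -18 → [6, 3, -5, -10, -12, -14, -18]

[6, 3, -5, -10, -12, -14, -18]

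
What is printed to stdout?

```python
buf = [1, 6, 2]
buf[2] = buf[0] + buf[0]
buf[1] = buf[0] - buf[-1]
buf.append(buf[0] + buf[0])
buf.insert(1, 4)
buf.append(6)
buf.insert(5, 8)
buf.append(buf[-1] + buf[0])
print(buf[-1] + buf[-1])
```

14

buf[2] = buf[0]+buf[0] = 1+1 = 2 → [1, 6, 2]
buf[1] = buf[0]-buf[-1] = 1-2 = -1 → [1, -1, 2]
append buf[0]+buf[0] = 1+1 = 2 → [1, -1, 2, 2]
insert 4 at 1 → [1, 4, -1, 2, 2]
append 6 → [1, 4, -1, 2, 2, 6]
insert 8 at 5 → [1, 4, -1, 2, 2, 8, 6]
append buf[-1]+buf[0] = 6+1 = 7 → [1, 4, -1, 2, 2, 8, 6, 7]
buf[-1]+buf[-1] = 7+7 = 14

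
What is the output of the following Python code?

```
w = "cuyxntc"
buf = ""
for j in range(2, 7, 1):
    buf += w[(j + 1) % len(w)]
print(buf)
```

j=2: add w[3]='x' → 'x'
j=3: add w[4]='n' → 'xn'
j=4: add w[5]='t' → 'xnt'
j=5: add w[6]='c' → 'xntc'
j=6: add w[0]='c' → 'xntcc'

xntcc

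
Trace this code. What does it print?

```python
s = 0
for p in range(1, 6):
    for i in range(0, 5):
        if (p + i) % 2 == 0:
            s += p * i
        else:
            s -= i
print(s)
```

p=1,i=0: odd sum, s = 0-0 = 0
p=1,i=1: even sum, s = 0+1 = 1
p=1,i=2: odd sum, s = 1-2 = -1
p=1,i=3: even sum, s = (-1)+3 = 2
p=1,i=4: odd sum, s = 2-4 = -2
p=2,i=0: even sum, s = (-2)+0 = -2
p=2,i=1: odd sum, s = (-2)-1 = -3
p=2,i=2: even sum, s = (-3)+4 = 1
p=2,i=3: odd sum, s = 1-3 = -2
p=2,i=4: even sum, s = (-2)+8 = 6
p=3,i=0: odd sum, s = 6-0 = 6
p=3,i=1: even sum, s = 6+3 = 9
p=3,i=2: odd sum, s = 9-2 = 7
p=3,i=3: even sum, s = 7+9 = 16
p=3,i=4: odd sum, s = 16-4 = 12
p=4,i=0: even sum, s = 12+0 = 12
p=4,i=1: odd sum, s = 12-1 = 11
p=4,i=2: even sum, s = 11+8 = 19
p=4,i=3: odd sum, s = 19-3 = 16
p=4,i=4: even sum, s = 16+16 = 32
p=5,i=0: odd sum, s = 32-0 = 32
p=5,i=1: even sum, s = 32+5 = 37
p=5,i=2: odd sum, s = 37-2 = 35
p=5,i=3: even sum, s = 35+15 = 50
p=5,i=4: odd sum, s = 50-4 = 46

46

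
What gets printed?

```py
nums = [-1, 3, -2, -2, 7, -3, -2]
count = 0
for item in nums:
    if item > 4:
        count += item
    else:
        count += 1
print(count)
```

item=-1: not >4, count = 0+1 = 1
item=3: not >4, count = 1+1 = 2
item=-2: not >4, count = 2+1 = 3
item=-2: not >4, count = 3+1 = 4
item=7: >4, count = 4+7 = 11
item=-3: not >4, count = 11+1 = 12
item=-2: not >4, count = 12+1 = 13

13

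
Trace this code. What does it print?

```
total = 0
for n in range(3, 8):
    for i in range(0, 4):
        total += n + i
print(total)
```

n=3,i=0: total = 0+3 = 3
n=3,i=1: total = 3+4 = 7
n=3,i=2: total = 7+5 = 12
n=3,i=3: total = 12+6 = 18
n=4,i=0: total = 18+4 = 22
n=4,i=1: total = 22+5 = 27
n=4,i=2: total = 27+6 = 33
n=4,i=3: total = 33+7 = 40
n=5,i=0: total = 40+5 = 45
n=5,i=1: total = 45+6 = 51
n=5,i=2: total = 51+7 = 58
n=5,i=3: total = 58+8 = 66
n=6,i=0: total = 66+6 = 72
n=6,i=1: total = 72+7 = 79
n=6,i=2: total = 79+8 = 87
n=6,i=3: total = 87+9 = 96
n=7,i=0: total = 96+7 = 103
n=7,i=1: total = 103+8 = 111
n=7,i=2: total = 111+9 = 120
n=7,i=3: total = 120+10 = 130

130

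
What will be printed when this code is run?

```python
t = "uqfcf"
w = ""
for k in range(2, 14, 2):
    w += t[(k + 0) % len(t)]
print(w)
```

k=2: add t[2]='f' → 'f'
k=4: add t[4]='f' → 'ff'
k=6: add t[1]='q' → 'ffq'
k=8: add t[3]='c' → 'ffqc'
k=10: add t[0]='u' → 'ffqcu'
k=12: add t[2]='f' → 'ffqcuf'

ffqcuf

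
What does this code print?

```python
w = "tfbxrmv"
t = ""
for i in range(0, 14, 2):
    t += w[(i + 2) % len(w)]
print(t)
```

i=0: add w[2]='b' → 'b'
i=2: add w[4]='r' → 'br'
i=4: add w[6]='v' → 'brv'
i=6: add w[1]='f' → 'brvf'
i=8: add w[3]='x' → 'brvfx'
i=10: add w[5]='m' → 'brvfxm'
i=12: add w[0]='t' → 'brvfxmt'

brvfxmt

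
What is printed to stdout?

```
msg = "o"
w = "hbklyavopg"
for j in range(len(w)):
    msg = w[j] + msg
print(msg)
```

gpovaylkbho

j=0: prepend 'h' → 'ho'
j=1: prepend 'b' → 'bho'
j=2: prepend 'k' → 'kbho'
j=3: prepend 'l' → 'lkbho'
j=4: prepend 'y' → 'ylkbho'
j=5: prepend 'a' → 'aylkbho'
j=6: prepend 'v' → 'vaylkbho'
j=7: prepend 'o' → 'ovaylkbho'
j=8: prepend 'p' → 'povaylkbho'
j=9: prepend 'g' → 'gpovaylkbho'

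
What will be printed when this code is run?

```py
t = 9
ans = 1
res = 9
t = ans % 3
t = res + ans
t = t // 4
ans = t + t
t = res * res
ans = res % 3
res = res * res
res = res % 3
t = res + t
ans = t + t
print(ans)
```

t = 1%3 = 1
t = 9+1 = 10
t = 10//4 = 2
ans = 2+2 = 4
t = 9*9 = 81
ans = 9%3 = 0
res = 9*9 = 81
res = 81%3 = 0
t = 0+81 = 81
ans = 81+81 = 162

162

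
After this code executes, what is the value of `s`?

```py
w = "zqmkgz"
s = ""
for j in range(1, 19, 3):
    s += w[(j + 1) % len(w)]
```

j=1: add w[2]='m' → 'm'
j=4: add w[5]='z' → 'mz'
j=7: add w[2]='m' → 'mzm'
j=10: add w[5]='z' → 'mzmz'
j=13: add w[2]='m' → 'mzmzm'
j=16: add w[5]='z' → 'mzmzmz'

'mzmzmz'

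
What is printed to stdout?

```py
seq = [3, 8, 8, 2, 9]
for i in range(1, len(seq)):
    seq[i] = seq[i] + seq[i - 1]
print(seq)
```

i=1: seq[1] = 8+3 = 11 → [3, 11, 8, 2, 9]
i=2: seq[2] = 8+11 = 19 → [3, 11, 19, 2, 9]
i=3: seq[3] = 2+19 = 21 → [3, 11, 19, 21, 9]
i=4: seq[4] = 9+21 = 30 → [3, 11, 19, 21, 30]

[3, 11, 19, 21, 30]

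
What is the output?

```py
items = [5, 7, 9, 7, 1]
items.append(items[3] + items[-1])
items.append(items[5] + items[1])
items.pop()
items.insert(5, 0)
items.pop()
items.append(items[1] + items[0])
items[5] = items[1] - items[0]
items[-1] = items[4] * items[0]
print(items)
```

[5, 7, 9, 7, 1, 2, 5]

append items[3]+items[-1] = 7+1 = 8 → [5, 7, 9, 7, 1, 8]
append items[5]+items[1] = 8+7 = 15 → [5, 7, 9, 7, 1, 8, 15]
pop() removes 15 → [5, 7, 9, 7, 1, 8]
insert 0 at 5 → [5, 7, 9, 7, 1, 0, 8]
pop() removes 8 → [5, 7, 9, 7, 1, 0]
append items[1]+items[0] = 7+5 = 12 → [5, 7, 9, 7, 1, 0, 12]
items[5] = items[1]-items[0] = 7-5 = 2 → [5, 7, 9, 7, 1, 2, 12]
items[-1] = items[4]*items[0] = 1*5 = 5 → [5, 7, 9, 7, 1, 2, 5]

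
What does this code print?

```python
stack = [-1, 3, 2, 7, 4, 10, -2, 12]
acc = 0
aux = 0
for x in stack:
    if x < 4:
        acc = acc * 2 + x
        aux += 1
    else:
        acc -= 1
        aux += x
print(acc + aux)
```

x=-1: <4, acc = 0*2+(-1) = -1; aux=1
x=3: <4, acc = (-1)*2+3 = 1; aux=2
x=2: <4, acc = 1*2+2 = 4; aux=3
x=7: not <4, acc = 4-1 = 3; aux=10
x=4: not <4, acc = 3-1 = 2; aux=14
x=10: not <4, acc = 2-1 = 1; aux=24
x=-2: <4, acc = 1*2+(-2) = 0; aux=25
x=12: not <4, acc = 0-1 = -1; aux=37
acc+aux = (-1)+37 = 36

36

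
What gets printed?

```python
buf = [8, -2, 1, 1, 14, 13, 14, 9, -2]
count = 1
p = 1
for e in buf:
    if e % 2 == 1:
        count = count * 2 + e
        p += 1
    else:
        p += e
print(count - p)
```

e=8: not odd; p=9
e=-2: not odd; p=7
e=1: odd, count = 1*2+1 = 3; p=8
e=1: odd, count = 3*2+1 = 7; p=9
e=14: not odd; p=23
e=13: odd, count = 7*2+13 = 27; p=24
e=14: not odd; p=38
e=9: odd, count = 27*2+9 = 63; p=39
e=-2: not odd; p=37
count-p = 63-37 = 26

26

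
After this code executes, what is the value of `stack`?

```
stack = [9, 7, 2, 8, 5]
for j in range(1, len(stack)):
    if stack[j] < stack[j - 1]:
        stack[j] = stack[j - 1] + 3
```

[9, 12, 15, 18, 21]

j=1: 7<9, stack[1] = 9+3 = 12 → [9, 12, 2, 8, 5]
j=2: 2<12, stack[2] = 12+3 = 15 → [9, 12, 15, 8, 5]
j=3: 8<15, stack[3] = 15+3 = 18 → [9, 12, 15, 18, 5]
j=4: 5<18, stack[4] = 18+3 = 21 → [9, 12, 15, 18, 21]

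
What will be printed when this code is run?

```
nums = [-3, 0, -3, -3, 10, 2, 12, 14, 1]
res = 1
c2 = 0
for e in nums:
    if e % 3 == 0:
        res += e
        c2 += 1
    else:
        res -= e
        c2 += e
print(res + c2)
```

e=-3: %3==0, res = 1+(-3) = -2; c2=1
e=0: %3==0, res = (-2)+0 = -2; c2=2
e=-3: %3==0, res = (-2)+(-3) = -5; c2=3
e=-3: %3==0, res = (-5)+(-3) = -8; c2=4
e=10: not %3==0, res = (-8)-10 = -18; c2=14
e=2: not %3==0, res = (-18)-2 = -20; c2=16
e=12: %3==0, res = (-20)+12 = -8; c2=17
e=14: not %3==0, res = (-8)-14 = -22; c2=31
e=1: not %3==0, res = (-22)-1 = -23; c2=32
res+c2 = (-23)+32 = 9

9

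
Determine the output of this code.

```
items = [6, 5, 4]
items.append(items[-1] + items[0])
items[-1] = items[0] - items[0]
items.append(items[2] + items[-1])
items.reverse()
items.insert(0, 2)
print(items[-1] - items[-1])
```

0

append items[-1]+items[0] = 4+6 = 10 → [6, 5, 4, 10]
items[-1] = items[0]-items[0] = 6-6 = 0 → [6, 5, 4, 0]
append items[2]+items[-1] = 4+0 = 4 → [6, 5, 4, 0, 4]
reverse → [4, 0, 4, 5, 6]
insert 2 at 0 → [2, 4, 0, 4, 5, 6]
items[-1]-items[-1] = 6-6 = 0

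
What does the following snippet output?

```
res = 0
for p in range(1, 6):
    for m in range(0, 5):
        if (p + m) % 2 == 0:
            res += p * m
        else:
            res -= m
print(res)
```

46

p=1,m=0: odd sum, res = 0-0 = 0
p=1,m=1: even sum, res = 0+1 = 1
p=1,m=2: odd sum, res = 1-2 = -1
p=1,m=3: even sum, res = (-1)+3 = 2
p=1,m=4: odd sum, res = 2-4 = -2
p=2,m=0: even sum, res = (-2)+0 = -2
p=2,m=1: odd sum, res = (-2)-1 = -3
p=2,m=2: even sum, res = (-3)+4 = 1
p=2,m=3: odd sum, res = 1-3 = -2
p=2,m=4: even sum, res = (-2)+8 = 6
p=3,m=0: odd sum, res = 6-0 = 6
p=3,m=1: even sum, res = 6+3 = 9
p=3,m=2: odd sum, res = 9-2 = 7
p=3,m=3: even sum, res = 7+9 = 16
p=3,m=4: odd sum, res = 16-4 = 12
p=4,m=0: even sum, res = 12+0 = 12
p=4,m=1: odd sum, res = 12-1 = 11
p=4,m=2: even sum, res = 11+8 = 19
p=4,m=3: odd sum, res = 19-3 = 16
p=4,m=4: even sum, res = 16+16 = 32
p=5,m=0: odd sum, res = 32-0 = 32
p=5,m=1: even sum, res = 32+5 = 37
p=5,m=2: odd sum, res = 37-2 = 35
p=5,m=3: even sum, res = 35+15 = 50
p=5,m=4: odd sum, res = 50-4 = 46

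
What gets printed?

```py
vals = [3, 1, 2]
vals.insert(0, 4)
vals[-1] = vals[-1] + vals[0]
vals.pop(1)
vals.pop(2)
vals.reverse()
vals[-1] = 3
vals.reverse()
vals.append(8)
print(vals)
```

insert 4 at 0 → [4, 3, 1, 2]
vals[-1] = vals[-1]+vals[0] = 2+4 = 6 → [4, 3, 1, 6]
pop(1) removes 3 → [4, 1, 6]
pop(2) removes 6 → [4, 1]
reverse → [1, 4]
vals[-1] = 3 → [1, 3]
reverse → [3, 1]
append 8 → [3, 1, 8]

[3, 1, 8]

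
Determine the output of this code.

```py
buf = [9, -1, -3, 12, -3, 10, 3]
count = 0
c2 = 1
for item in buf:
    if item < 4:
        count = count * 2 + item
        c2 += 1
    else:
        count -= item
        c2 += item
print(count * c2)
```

item=9: not <4, count = 0-9 = -9; c2=10
item=-1: <4, count = (-9)*2+(-1) = -19; c2=11
item=-3: <4, count = (-19)*2+(-3) = -41; c2=12
item=12: not <4, count = (-41)-12 = -53; c2=24
item=-3: <4, count = (-53)*2+(-3) = -109; c2=25
item=10: not <4, count = (-109)-10 = -119; c2=35
item=3: <4, count = (-119)*2+3 = -235; c2=36
count*c2 = (-235)*36 = -8460

-8460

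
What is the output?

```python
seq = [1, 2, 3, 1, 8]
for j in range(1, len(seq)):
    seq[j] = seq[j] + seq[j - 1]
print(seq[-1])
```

15

j=1: seq[1] = 2+1 = 3 → [1, 3, 3, 1, 8]
j=2: seq[2] = 3+3 = 6 → [1, 3, 6, 1, 8]
j=3: seq[3] = 1+6 = 7 → [1, 3, 6, 7, 8]
j=4: seq[4] = 8+7 = 15 → [1, 3, 6, 7, 15]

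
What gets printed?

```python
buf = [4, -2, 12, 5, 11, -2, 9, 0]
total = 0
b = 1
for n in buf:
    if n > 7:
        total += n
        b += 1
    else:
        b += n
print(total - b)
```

23

n=4: not >7; b=5
n=-2: not >7; b=3
n=12: >7, total = 0+12 = 12; b=4
n=5: not >7; b=9
n=11: >7, total = 12+11 = 23; b=10
n=-2: not >7; b=8
n=9: >7, total = 23+9 = 32; b=9
n=0: not >7; b=9
total-b = 32-9 = 23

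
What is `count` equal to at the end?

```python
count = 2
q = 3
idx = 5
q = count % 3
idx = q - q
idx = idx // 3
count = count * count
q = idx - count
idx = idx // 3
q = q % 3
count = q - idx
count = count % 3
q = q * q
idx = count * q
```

2

q = 2%3 = 2
idx = 2-2 = 0
idx = 0//3 = 0
count = 2*2 = 4
q = 0-4 = -4
idx = 0//3 = 0
q = (-4)%3 = 2
count = 2-0 = 2
count = 2%3 = 2
q = 2*2 = 4
idx = 2*4 = 8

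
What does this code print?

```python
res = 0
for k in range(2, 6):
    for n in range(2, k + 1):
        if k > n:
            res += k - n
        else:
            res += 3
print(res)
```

22

k=2,n=2: not 2>2, res = 0+3 = 3
k=3,n=2: 3>2, res = 3+1 = 4
k=3,n=3: not 3>3, res = 4+3 = 7
k=4,n=2: 4>2, res = 7+2 = 9
k=4,n=3: 4>3, res = 9+1 = 10
k=4,n=4: not 4>4, res = 10+3 = 13
k=5,n=2: 5>2, res = 13+3 = 16
k=5,n=3: 5>3, res = 16+2 = 18
k=5,n=4: 5>4, res = 18+1 = 19
k=5,n=5: not 5>5, res = 19+3 = 22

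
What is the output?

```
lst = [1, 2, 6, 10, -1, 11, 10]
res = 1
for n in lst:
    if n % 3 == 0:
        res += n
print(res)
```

n=1: not %3==0
n=2: not %3==0
n=6: %3==0, res = 1+6 = 7
n=10: not %3==0
n=-1: not %3==0
n=11: not %3==0
n=10: not %3==0

7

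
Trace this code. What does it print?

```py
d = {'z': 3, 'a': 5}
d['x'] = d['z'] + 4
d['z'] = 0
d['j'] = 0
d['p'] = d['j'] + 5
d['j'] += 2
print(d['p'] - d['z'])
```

d['x'] = d['z']+4 = 7 → {'z': 3, 'a': 5, 'x': 7}
d['z'] = 0 → {'z': 0, 'a': 5, 'x': 7}
d['j'] = 0 → {'z': 0, 'a': 5, 'x': 7, 'j': 0}
d['p'] = d['j']+5 = 5 → {'z': 0, 'a': 5, 'x': 7, 'j': 0, 'p': 5}
d['j'] = 0+2 = 2 → {'z': 0, 'a': 5, 'x': 7, 'j': 2, 'p': 5}
d['p']-d['z'] = 5-0 = 5

5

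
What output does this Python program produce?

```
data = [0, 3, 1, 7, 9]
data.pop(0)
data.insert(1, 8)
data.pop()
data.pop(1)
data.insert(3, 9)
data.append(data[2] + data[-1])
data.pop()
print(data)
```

[3, 1, 7, 9]

pop(0) removes 0 → [3, 1, 7, 9]
insert 8 at 1 → [3, 8, 1, 7, 9]
pop() removes 9 → [3, 8, 1, 7]
pop(1) removes 8 → [3, 1, 7]
insert 9 at 3 → [3, 1, 7, 9]
append data[2]+data[-1] = 7+9 = 16 → [3, 1, 7, 9, 16]
pop() removes 16 → [3, 1, 7, 9]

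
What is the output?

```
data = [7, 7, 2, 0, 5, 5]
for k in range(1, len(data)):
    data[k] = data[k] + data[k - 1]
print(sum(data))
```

100

k=1: data[1] = 7+7 = 14 → [7, 14, 2, 0, 5, 5]
k=2: data[2] = 2+14 = 16 → [7, 14, 16, 0, 5, 5]
k=3: data[3] = 0+16 = 16 → [7, 14, 16, 16, 5, 5]
k=4: data[4] = 5+16 = 21 → [7, 14, 16, 16, 21, 5]
k=5: data[5] = 5+21 = 26 → [7, 14, 16, 16, 21, 26]
sum = 100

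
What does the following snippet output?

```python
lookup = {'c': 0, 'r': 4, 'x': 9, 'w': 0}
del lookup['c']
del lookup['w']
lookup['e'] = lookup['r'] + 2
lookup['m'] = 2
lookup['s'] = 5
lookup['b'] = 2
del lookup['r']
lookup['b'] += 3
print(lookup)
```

{'x': 9, 'e': 6, 'm': 2, 's': 5, 'b': 5}

del 'c' → {'r': 4, 'x': 9, 'w': 0}
del 'w' → {'r': 4, 'x': 9}
lookup['e'] = lookup['r']+2 = 6 → {'r': 4, 'x': 9, 'e': 6}
lookup['m'] = 2 → {'r': 4, 'x': 9, 'e': 6, 'm': 2}
lookup['s'] = 5 → {'r': 4, 'x': 9, 'e': 6, 'm': 2, 's': 5}
lookup['b'] = 2 → {'r': 4, 'x': 9, 'e': 6, 'm': 2, 's': 5, 'b': 2}
del 'r' → {'x': 9, 'e': 6, 'm': 2, 's': 5, 'b': 2}
lookup['b'] = 2+3 = 5 → {'x': 9, 'e': 6, 'm': 2, 's': 5, 'b': 5}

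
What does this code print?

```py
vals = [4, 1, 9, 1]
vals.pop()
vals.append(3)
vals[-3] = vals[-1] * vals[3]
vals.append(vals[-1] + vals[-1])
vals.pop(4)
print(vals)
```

pop() removes 1 → [4, 1, 9]
append 3 → [4, 1, 9, 3]
vals[-3] = vals[-1]*vals[3] = 3*3 = 9 → [4, 9, 9, 3]
append vals[-1]+vals[-1] = 3+3 = 6 → [4, 9, 9, 3, 6]
pop(4) removes 6 → [4, 9, 9, 3]

[4, 9, 9, 3]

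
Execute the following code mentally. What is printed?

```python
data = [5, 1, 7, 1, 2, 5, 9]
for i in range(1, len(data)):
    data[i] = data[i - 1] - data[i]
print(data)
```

i=1: data[1] = 5-1 = 4 → [5, 4, 7, 1, 2, 5, 9]
i=2: data[2] = 4-7 = -3 → [5, 4, -3, 1, 2, 5, 9]
i=3: data[3] = (-3)-1 = -4 → [5, 4, -3, -4, 2, 5, 9]
i=4: data[4] = (-4)-2 = -6 → [5, 4, -3, -4, -6, 5, 9]
i=5: data[5] = (-6)-5 = -11 → [5, 4, -3, -4, -6, -11, 9]
i=6: data[6] = (-11)-9 = -20 → [5, 4, -3, -4, -6, -11, -20]

[5, 4, -3, -4, -6, -11, -20]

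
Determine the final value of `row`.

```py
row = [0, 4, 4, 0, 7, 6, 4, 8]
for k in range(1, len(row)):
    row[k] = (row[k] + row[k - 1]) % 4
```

[0, 0, 0, 0, 3, 1, 1, 1]

k=1: row[1] = (4+0)%4 = 0 → [0, 0, 4, 0, 7, 6, 4, 8]
k=2: row[2] = (4+0)%4 = 0 → [0, 0, 0, 0, 7, 6, 4, 8]
k=3: row[3] = (0+0)%4 = 0 → [0, 0, 0, 0, 7, 6, 4, 8]
k=4: row[4] = (7+0)%4 = 3 → [0, 0, 0, 0, 3, 6, 4, 8]
k=5: row[5] = (6+3)%4 = 1 → [0, 0, 0, 0, 3, 1, 4, 8]
k=6: row[6] = (4+1)%4 = 1 → [0, 0, 0, 0, 3, 1, 1, 8]
k=7: row[7] = (8+1)%4 = 1 → [0, 0, 0, 0, 3, 1, 1, 1]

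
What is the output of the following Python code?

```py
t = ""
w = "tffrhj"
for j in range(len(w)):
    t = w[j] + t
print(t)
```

jhrfft

j=0: prepend 't' → 't'
j=1: prepend 'f' → 'ft'
j=2: prepend 'f' → 'fft'
j=3: prepend 'r' → 'rfft'
j=4: prepend 'h' → 'hrfft'
j=5: prepend 'j' → 'jhrfft'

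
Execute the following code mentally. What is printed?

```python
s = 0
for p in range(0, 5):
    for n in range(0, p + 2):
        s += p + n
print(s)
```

p=0,n=0: s = 0+0 = 0
p=0,n=1: s = 0+1 = 1
p=1,n=0: s = 1+1 = 2
p=1,n=1: s = 2+2 = 4
p=1,n=2: s = 4+3 = 7
p=2,n=0: s = 7+2 = 9
p=2,n=1: s = 9+3 = 12
p=2,n=2: s = 12+4 = 16
p=2,n=3: s = 16+5 = 21
p=3,n=0: s = 21+3 = 24
p=3,n=1: s = 24+4 = 28
p=3,n=2: s = 28+5 = 33
p=3,n=3: s = 33+6 = 39
p=3,n=4: s = 39+7 = 46
p=4,n=0: s = 46+4 = 50
p=4,n=1: s = 50+5 = 55
p=4,n=2: s = 55+6 = 61
p=4,n=3: s = 61+7 = 68
p=4,n=4: s = 68+8 = 76
p=4,n=5: s = 76+9 = 85

85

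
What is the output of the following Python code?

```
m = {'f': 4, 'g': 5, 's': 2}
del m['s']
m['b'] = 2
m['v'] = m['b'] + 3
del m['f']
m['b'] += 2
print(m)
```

{'g': 5, 'b': 4, 'v': 5}

del 's' → {'f': 4, 'g': 5}
m['b'] = 2 → {'f': 4, 'g': 5, 'b': 2}
m['v'] = m['b']+3 = 5 → {'f': 4, 'g': 5, 'b': 2, 'v': 5}
del 'f' → {'g': 5, 'b': 2, 'v': 5}
m['b'] = 2+2 = 4 → {'g': 5, 'b': 4, 'v': 5}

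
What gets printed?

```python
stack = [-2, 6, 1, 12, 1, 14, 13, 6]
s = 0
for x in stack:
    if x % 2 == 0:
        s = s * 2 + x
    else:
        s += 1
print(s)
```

x=-2: even, s = 0*2+(-2) = -2
x=6: even, s = (-2)*2+6 = 2
x=1: not even, s = 2+1 = 3
x=12: even, s = 3*2+12 = 18
x=1: not even, s = 18+1 = 19
x=14: even, s = 19*2+14 = 52
x=13: not even, s = 52+1 = 53
x=6: even, s = 53*2+6 = 112

112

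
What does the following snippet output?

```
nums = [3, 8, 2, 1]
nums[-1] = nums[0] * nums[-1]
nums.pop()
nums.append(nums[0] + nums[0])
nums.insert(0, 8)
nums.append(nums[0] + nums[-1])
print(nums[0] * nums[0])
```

nums[-1] = nums[0]*nums[-1] = 3*1 = 3 → [3, 8, 2, 3]
pop() removes 3 → [3, 8, 2]
append nums[0]+nums[0] = 3+3 = 6 → [3, 8, 2, 6]
insert 8 at 0 → [8, 3, 8, 2, 6]
append nums[0]+nums[-1] = 8+6 = 14 → [8, 3, 8, 2, 6, 14]
nums[0]*nums[0] = 8*8 = 64

64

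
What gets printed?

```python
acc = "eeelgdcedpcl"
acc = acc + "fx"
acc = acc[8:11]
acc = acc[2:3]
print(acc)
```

+ 'fx' → 'eeelgdcedpclfx'
slice [8:11] → 'dpc'
slice [2:3] → 'c'

c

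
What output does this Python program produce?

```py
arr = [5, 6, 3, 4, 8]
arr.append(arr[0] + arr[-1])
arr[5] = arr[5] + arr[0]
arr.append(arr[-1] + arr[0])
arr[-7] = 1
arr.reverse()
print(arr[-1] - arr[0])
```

-22

append arr[0]+arr[-1] = 5+8 = 13 → [5, 6, 3, 4, 8, 13]
arr[5] = arr[5]+arr[0] = 13+5 = 18 → [5, 6, 3, 4, 8, 18]
append arr[-1]+arr[0] = 18+5 = 23 → [5, 6, 3, 4, 8, 18, 23]
arr[-7] = 1 → [1, 6, 3, 4, 8, 18, 23]
reverse → [23, 18, 8, 4, 3, 6, 1]
arr[-1]-arr[0] = 1-23 = -22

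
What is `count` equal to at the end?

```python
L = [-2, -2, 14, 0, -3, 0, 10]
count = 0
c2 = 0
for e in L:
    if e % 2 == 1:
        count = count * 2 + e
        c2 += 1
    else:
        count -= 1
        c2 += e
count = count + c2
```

e=-2: not odd, count = 0-1 = -1; c2=-2
e=-2: not odd, count = (-1)-1 = -2; c2=-4
e=14: not odd, count = (-2)-1 = -3; c2=10
e=0: not odd, count = (-3)-1 = -4; c2=10
e=-3: odd, count = (-4)*2+(-3) = -11; c2=11
e=0: not odd, count = (-11)-1 = -12; c2=11
e=10: not odd, count = (-12)-1 = -13; c2=21
count+c2 = (-13)+21 = 8

8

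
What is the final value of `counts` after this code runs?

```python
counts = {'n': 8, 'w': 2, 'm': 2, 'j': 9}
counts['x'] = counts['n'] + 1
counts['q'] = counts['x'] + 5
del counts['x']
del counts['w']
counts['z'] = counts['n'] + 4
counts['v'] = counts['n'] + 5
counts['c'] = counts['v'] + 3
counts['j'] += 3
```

counts['x'] = counts['n']+1 = 9 → {'n': 8, 'w': 2, 'm': 2, 'j': 9, 'x': 9}
counts['q'] = counts['x']+5 = 14 → {'n': 8, 'w': 2, 'm': 2, 'j': 9, 'x': 9, 'q': 14}
del 'x' → {'n': 8, 'w': 2, 'm': 2, 'j': 9, 'q': 14}
del 'w' → {'n': 8, 'm': 2, 'j': 9, 'q': 14}
counts['z'] = counts['n']+4 = 12 → {'n': 8, 'm': 2, 'j': 9, 'q': 14, 'z': 12}
counts['v'] = counts['n']+5 = 13 → {'n': 8, 'm': 2, 'j': 9, 'q': 14, 'z': 12, 'v': 13}
counts['c'] = counts['v']+3 = 16 → {'n': 8, 'm': 2, 'j': 9, 'q': 14, 'z': 12, 'v': 13, 'c': 16}
counts['j'] = 9+3 = 12 → {'n': 8, 'm': 2, 'j': 12, 'q': 14, 'z': 12, 'v': 13, 'c': 16}

{'n': 8, 'm': 2, 'j': 12, 'q': 14, 'z': 12, 'v': 13, 'c': 16}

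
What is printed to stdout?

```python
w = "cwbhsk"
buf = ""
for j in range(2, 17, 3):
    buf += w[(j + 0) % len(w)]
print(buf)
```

bkbkb

j=2: add w[2]='b' → 'b'
j=5: add w[5]='k' → 'bk'
j=8: add w[2]='b' → 'bkb'
j=11: add w[5]='k' → 'bkbk'
j=14: add w[2]='b' → 'bkbkb'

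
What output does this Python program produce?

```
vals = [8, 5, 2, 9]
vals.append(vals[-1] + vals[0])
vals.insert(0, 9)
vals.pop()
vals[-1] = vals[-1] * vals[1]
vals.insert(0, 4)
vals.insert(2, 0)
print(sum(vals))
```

append vals[-1]+vals[0] = 9+8 = 17 → [8, 5, 2, 9, 17]
insert 9 at 0 → [9, 8, 5, 2, 9, 17]
pop() removes 17 → [9, 8, 5, 2, 9]
vals[-1] = vals[-1]*vals[1] = 9*8 = 72 → [9, 8, 5, 2, 72]
insert 4 at 0 → [4, 9, 8, 5, 2, 72]
insert 0 at 2 → [4, 9, 0, 8, 5, 2, 72]
sum = 100

100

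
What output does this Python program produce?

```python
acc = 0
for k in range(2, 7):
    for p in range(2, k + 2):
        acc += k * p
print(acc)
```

355

k=2,p=2: acc = 0+4 = 4
k=2,p=3: acc = 4+6 = 10
k=3,p=2: acc = 10+6 = 16
k=3,p=3: acc = 16+9 = 25
k=3,p=4: acc = 25+12 = 37
k=4,p=2: acc = 37+8 = 45
k=4,p=3: acc = 45+12 = 57
k=4,p=4: acc = 57+16 = 73
k=4,p=5: acc = 73+20 = 93
k=5,p=2: acc = 93+10 = 103
k=5,p=3: acc = 103+15 = 118
k=5,p=4: acc = 118+20 = 138
k=5,p=5: acc = 138+25 = 163
k=5,p=6: acc = 163+30 = 193
k=6,p=2: acc = 193+12 = 205
k=6,p=3: acc = 205+18 = 223
k=6,p=4: acc = 223+24 = 247
k=6,p=5: acc = 247+30 = 277
k=6,p=6: acc = 277+36 = 313
k=6,p=7: acc = 313+42 = 355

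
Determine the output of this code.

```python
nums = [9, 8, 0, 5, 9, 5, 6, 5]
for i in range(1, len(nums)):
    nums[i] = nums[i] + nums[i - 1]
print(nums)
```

i=1: nums[1] = 8+9 = 17 → [9, 17, 0, 5, 9, 5, 6, 5]
i=2: nums[2] = 0+17 = 17 → [9, 17, 17, 5, 9, 5, 6, 5]
i=3: nums[3] = 5+17 = 22 → [9, 17, 17, 22, 9, 5, 6, 5]
i=4: nums[4] = 9+22 = 31 → [9, 17, 17, 22, 31, 5, 6, 5]
i=5: nums[5] = 5+31 = 36 → [9, 17, 17, 22, 31, 36, 6, 5]
i=6: nums[6] = 6+36 = 42 → [9, 17, 17, 22, 31, 36, 42, 5]
i=7: nums[7] = 5+42 = 47 → [9, 17, 17, 22, 31, 36, 42, 47]

[9, 17, 17, 22, 31, 36, 42, 47]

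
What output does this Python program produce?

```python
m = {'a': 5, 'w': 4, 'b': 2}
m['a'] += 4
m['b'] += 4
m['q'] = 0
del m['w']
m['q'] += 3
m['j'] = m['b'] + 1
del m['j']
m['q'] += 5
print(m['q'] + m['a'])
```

m['a'] = 5+4 = 9 → {'a': 9, 'w': 4, 'b': 2}
m['b'] = 2+4 = 6 → {'a': 9, 'w': 4, 'b': 6}
m['q'] = 0 → {'a': 9, 'w': 4, 'b': 6, 'q': 0}
del 'w' → {'a': 9, 'b': 6, 'q': 0}
m['q'] = 0+3 = 3 → {'a': 9, 'b': 6, 'q': 3}
m['j'] = m['b']+1 = 7 → {'a': 9, 'b': 6, 'q': 3, 'j': 7}
del 'j' → {'a': 9, 'b': 6, 'q': 3}
m['q'] = 3+5 = 8 → {'a': 9, 'b': 6, 'q': 8}
m['q']+m['a'] = 8+9 = 17

17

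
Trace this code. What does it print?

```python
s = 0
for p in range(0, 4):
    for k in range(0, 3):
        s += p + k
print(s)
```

30

p=0,k=0: s = 0+0 = 0
p=0,k=1: s = 0+1 = 1
p=0,k=2: s = 1+2 = 3
p=1,k=0: s = 3+1 = 4
p=1,k=1: s = 4+2 = 6
p=1,k=2: s = 6+3 = 9
p=2,k=0: s = 9+2 = 11
p=2,k=1: s = 11+3 = 14
p=2,k=2: s = 14+4 = 18
p=3,k=0: s = 18+3 = 21
p=3,k=1: s = 21+4 = 25
p=3,k=2: s = 25+5 = 30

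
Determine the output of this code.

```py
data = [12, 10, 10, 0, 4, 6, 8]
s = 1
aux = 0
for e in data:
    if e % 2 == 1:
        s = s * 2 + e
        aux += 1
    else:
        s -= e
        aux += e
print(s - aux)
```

e=12: not odd, s = 1-12 = -11; aux=12
e=10: not odd, s = (-11)-10 = -21; aux=22
e=10: not odd, s = (-21)-10 = -31; aux=32
e=0: not odd, s = (-31)-0 = -31; aux=32
e=4: not odd, s = (-31)-4 = -35; aux=36
e=6: not odd, s = (-35)-6 = -41; aux=42
e=8: not odd, s = (-41)-8 = -49; aux=50
s-aux = (-49)-50 = -99

-99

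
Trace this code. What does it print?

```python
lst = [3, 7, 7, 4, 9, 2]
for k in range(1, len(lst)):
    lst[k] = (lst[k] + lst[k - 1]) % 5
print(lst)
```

[3, 0, 2, 1, 0, 2]

k=1: lst[1] = (7+3)%5 = 0 → [3, 0, 7, 4, 9, 2]
k=2: lst[2] = (7+0)%5 = 2 → [3, 0, 2, 4, 9, 2]
k=3: lst[3] = (4+2)%5 = 1 → [3, 0, 2, 1, 9, 2]
k=4: lst[4] = (9+1)%5 = 0 → [3, 0, 2, 1, 0, 2]
k=5: lst[5] = (2+0)%5 = 2 → [3, 0, 2, 1, 0, 2]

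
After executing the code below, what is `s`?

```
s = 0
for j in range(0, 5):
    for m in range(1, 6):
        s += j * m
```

j=0,m=1: s = 0+0 = 0
j=0,m=2: s = 0+0 = 0
j=0,m=3: s = 0+0 = 0
j=0,m=4: s = 0+0 = 0
j=0,m=5: s = 0+0 = 0
j=1,m=1: s = 0+1 = 1
j=1,m=2: s = 1+2 = 3
j=1,m=3: s = 3+3 = 6
j=1,m=4: s = 6+4 = 10
j=1,m=5: s = 10+5 = 15
j=2,m=1: s = 15+2 = 17
j=2,m=2: s = 17+4 = 21
j=2,m=3: s = 21+6 = 27
j=2,m=4: s = 27+8 = 35
j=2,m=5: s = 35+10 = 45
j=3,m=1: s = 45+3 = 48
j=3,m=2: s = 48+6 = 54
j=3,m=3: s = 54+9 = 63
j=3,m=4: s = 63+12 = 75
j=3,m=5: s = 75+15 = 90
j=4,m=1: s = 90+4 = 94
j=4,m=2: s = 94+8 = 102
j=4,m=3: s = 102+12 = 114
j=4,m=4: s = 114+16 = 130
j=4,m=5: s = 130+20 = 150

150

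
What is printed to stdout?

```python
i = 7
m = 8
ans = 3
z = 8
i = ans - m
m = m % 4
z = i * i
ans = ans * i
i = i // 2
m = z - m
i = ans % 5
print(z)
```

i = 3-8 = -5
m = 8%4 = 0
z = (-5)*(-5) = 25
ans = 3*(-5) = -15
i = (-5)//2 = -3
m = 25-0 = 25
i = (-15)%5 = 0

25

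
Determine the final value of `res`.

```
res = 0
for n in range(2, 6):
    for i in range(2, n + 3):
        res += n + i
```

n=2,i=2: res = 0+4 = 4
n=2,i=3: res = 4+5 = 9
n=2,i=4: res = 9+6 = 15
n=3,i=2: res = 15+5 = 20
n=3,i=3: res = 20+6 = 26
n=3,i=4: res = 26+7 = 33
n=3,i=5: res = 33+8 = 41
n=4,i=2: res = 41+6 = 47
n=4,i=3: res = 47+7 = 54
n=4,i=4: res = 54+8 = 62
n=4,i=5: res = 62+9 = 71
n=4,i=6: res = 71+10 = 81
n=5,i=2: res = 81+7 = 88
n=5,i=3: res = 88+8 = 96
n=5,i=4: res = 96+9 = 105
n=5,i=5: res = 105+10 = 115
n=5,i=6: res = 115+11 = 126
n=5,i=7: res = 126+12 = 138

138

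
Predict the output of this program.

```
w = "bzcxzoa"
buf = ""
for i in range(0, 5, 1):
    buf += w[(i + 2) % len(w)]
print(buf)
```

i=0: add w[2]='c' → 'c'
i=1: add w[3]='x' → 'cx'
i=2: add w[4]='z' → 'cxz'
i=3: add w[5]='o' → 'cxzo'
i=4: add w[6]='a' → 'cxzoa'

cxzoa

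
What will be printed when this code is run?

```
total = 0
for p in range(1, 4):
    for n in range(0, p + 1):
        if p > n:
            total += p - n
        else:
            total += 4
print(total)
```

p=1,n=0: 1>0, total = 0+1 = 1
p=1,n=1: not 1>1, total = 1+4 = 5
p=2,n=0: 2>0, total = 5+2 = 7
p=2,n=1: 2>1, total = 7+1 = 8
p=2,n=2: not 2>2, total = 8+4 = 12
p=3,n=0: 3>0, total = 12+3 = 15
p=3,n=1: 3>1, total = 15+2 = 17
p=3,n=2: 3>2, total = 17+1 = 18
p=3,n=3: not 3>3, total = 18+4 = 22

22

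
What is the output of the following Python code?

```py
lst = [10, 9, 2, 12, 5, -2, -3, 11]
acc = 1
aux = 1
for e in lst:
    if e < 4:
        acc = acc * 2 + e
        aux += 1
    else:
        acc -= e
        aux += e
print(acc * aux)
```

-11322

e=10: not <4, acc = 1-10 = -9; aux=11
e=9: not <4, acc = (-9)-9 = -18; aux=20
e=2: <4, acc = (-18)*2+2 = -34; aux=21
e=12: not <4, acc = (-34)-12 = -46; aux=33
e=5: not <4, acc = (-46)-5 = -51; aux=38
e=-2: <4, acc = (-51)*2+(-2) = -104; aux=39
e=-3: <4, acc = (-104)*2+(-3) = -211; aux=40
e=11: not <4, acc = (-211)-11 = -222; aux=51
acc*aux = (-222)*51 = -11322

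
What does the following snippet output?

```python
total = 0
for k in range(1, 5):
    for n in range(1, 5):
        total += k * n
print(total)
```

k=1,n=1: total = 0+1 = 1
k=1,n=2: total = 1+2 = 3
k=1,n=3: total = 3+3 = 6
k=1,n=4: total = 6+4 = 10
k=2,n=1: total = 10+2 = 12
k=2,n=2: total = 12+4 = 16
k=2,n=3: total = 16+6 = 22
k=2,n=4: total = 22+8 = 30
k=3,n=1: total = 30+3 = 33
k=3,n=2: total = 33+6 = 39
k=3,n=3: total = 39+9 = 48
k=3,n=4: total = 48+12 = 60
k=4,n=1: total = 60+4 = 64
k=4,n=2: total = 64+8 = 72
k=4,n=3: total = 72+12 = 84
k=4,n=4: total = 84+16 = 100

100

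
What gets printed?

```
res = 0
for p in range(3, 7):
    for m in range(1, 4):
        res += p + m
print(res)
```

p=3,m=1: res = 0+4 = 4
p=3,m=2: res = 4+5 = 9
p=3,m=3: res = 9+6 = 15
p=4,m=1: res = 15+5 = 20
p=4,m=2: res = 20+6 = 26
p=4,m=3: res = 26+7 = 33
p=5,m=1: res = 33+6 = 39
p=5,m=2: res = 39+7 = 46
p=5,m=3: res = 46+8 = 54
p=6,m=1: res = 54+7 = 61
p=6,m=2: res = 61+8 = 69
p=6,m=3: res = 69+9 = 78

78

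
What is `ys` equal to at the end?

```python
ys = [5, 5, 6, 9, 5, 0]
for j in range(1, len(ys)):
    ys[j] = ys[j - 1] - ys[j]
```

j=1: ys[1] = 5-5 = 0 → [5, 0, 6, 9, 5, 0]
j=2: ys[2] = 0-6 = -6 → [5, 0, -6, 9, 5, 0]
j=3: ys[3] = (-6)-9 = -15 → [5, 0, -6, -15, 5, 0]
j=4: ys[4] = (-15)-5 = -20 → [5, 0, -6, -15, -20, 0]
j=5: ys[5] = (-20)-0 = -20 → [5, 0, -6, -15, -20, -20]

[5, 0, -6, -15, -20, -20]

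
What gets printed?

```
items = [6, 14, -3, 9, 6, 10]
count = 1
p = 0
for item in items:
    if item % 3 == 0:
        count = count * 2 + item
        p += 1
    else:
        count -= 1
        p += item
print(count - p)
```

item=6: %3==0, count = 1*2+6 = 8; p=1
item=14: not %3==0, count = 8-1 = 7; p=15
item=-3: %3==0, count = 7*2+(-3) = 11; p=16
item=9: %3==0, count = 11*2+9 = 31; p=17
item=6: %3==0, count = 31*2+6 = 68; p=18
item=10: not %3==0, count = 68-1 = 67; p=28
count-p = 67-28 = 39

39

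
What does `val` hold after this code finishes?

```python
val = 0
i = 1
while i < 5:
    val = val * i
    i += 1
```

i=1: val = 0*1 = 0
i=2: val = 0*2 = 0
i=3: val = 0*3 = 0
i=4: val = 0*4 = 0

0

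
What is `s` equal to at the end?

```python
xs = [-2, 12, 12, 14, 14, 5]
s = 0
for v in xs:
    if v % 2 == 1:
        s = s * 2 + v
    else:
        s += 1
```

15

v=-2: not odd, s = 0+1 = 1
v=12: not odd, s = 1+1 = 2
v=12: not odd, s = 2+1 = 3
v=14: not odd, s = 3+1 = 4
v=14: not odd, s = 4+1 = 5
v=5: odd, s = 5*2+5 = 15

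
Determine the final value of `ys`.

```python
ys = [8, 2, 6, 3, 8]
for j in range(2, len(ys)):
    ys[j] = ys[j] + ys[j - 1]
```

j=2: ys[2] = 6+2 = 8 → [8, 2, 8, 3, 8]
j=3: ys[3] = 3+8 = 11 → [8, 2, 8, 11, 8]
j=4: ys[4] = 8+11 = 19 → [8, 2, 8, 11, 19]

[8, 2, 8, 11, 19]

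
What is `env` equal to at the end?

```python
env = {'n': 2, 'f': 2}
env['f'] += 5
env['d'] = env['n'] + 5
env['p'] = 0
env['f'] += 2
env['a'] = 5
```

{'n': 2, 'f': 9, 'd': 7, 'p': 0, 'a': 5}

env['f'] = 2+5 = 7 → {'n': 2, 'f': 7}
env['d'] = env['n']+5 = 7 → {'n': 2, 'f': 7, 'd': 7}
env['p'] = 0 → {'n': 2, 'f': 7, 'd': 7, 'p': 0}
env['f'] = 7+2 = 9 → {'n': 2, 'f': 9, 'd': 7, 'p': 0}
env['a'] = 5 → {'n': 2, 'f': 9, 'd': 7, 'p': 0, 'a': 5}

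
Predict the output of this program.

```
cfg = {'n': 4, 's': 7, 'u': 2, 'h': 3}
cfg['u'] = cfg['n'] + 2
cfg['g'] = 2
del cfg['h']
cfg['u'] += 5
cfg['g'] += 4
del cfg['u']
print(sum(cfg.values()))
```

17

cfg['u'] = cfg['n']+2 = 6 → {'n': 4, 's': 7, 'u': 6, 'h': 3}
cfg['g'] = 2 → {'n': 4, 's': 7, 'u': 6, 'h': 3, 'g': 2}
del 'h' → {'n': 4, 's': 7, 'u': 6, 'g': 2}
cfg['u'] = 6+5 = 11 → {'n': 4, 's': 7, 'u': 11, 'g': 2}
cfg['g'] = 2+4 = 6 → {'n': 4, 's': 7, 'u': 11, 'g': 6}
del 'u' → {'n': 4, 's': 7, 'g': 6}
sum of values = 17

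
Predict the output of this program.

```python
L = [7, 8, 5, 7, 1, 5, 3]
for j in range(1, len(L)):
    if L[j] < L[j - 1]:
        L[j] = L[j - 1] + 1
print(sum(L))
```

j=1: 8>=7, unchanged → [7, 8, 5, 7, 1, 5, 3]
j=2: 5<8, L[2] = 8+1 = 9 → [7, 8, 9, 7, 1, 5, 3]
j=3: 7<9, L[3] = 9+1 = 10 → [7, 8, 9, 10, 1, 5, 3]
j=4: 1<10, L[4] = 10+1 = 11 → [7, 8, 9, 10, 11, 5, 3]
j=5: 5<11, L[5] = 11+1 = 12 → [7, 8, 9, 10, 11, 12, 3]
j=6: 3<12, L[6] = 12+1 = 13 → [7, 8, 9, 10, 11, 12, 13]
sum = 70

70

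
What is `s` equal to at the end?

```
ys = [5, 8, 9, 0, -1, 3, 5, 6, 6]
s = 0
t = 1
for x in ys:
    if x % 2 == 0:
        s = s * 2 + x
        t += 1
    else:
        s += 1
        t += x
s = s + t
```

x=5: not even, s = 0+1 = 1; t=6
x=8: even, s = 1*2+8 = 10; t=7
x=9: not even, s = 10+1 = 11; t=16
x=0: even, s = 11*2+0 = 22; t=17
x=-1: not even, s = 22+1 = 23; t=16
x=3: not even, s = 23+1 = 24; t=19
x=5: not even, s = 24+1 = 25; t=24
x=6: even, s = 25*2+6 = 56; t=25
x=6: even, s = 56*2+6 = 118; t=26
s+t = 118+26 = 144

144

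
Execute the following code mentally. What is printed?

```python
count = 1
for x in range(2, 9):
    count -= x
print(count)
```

x=2: count = 1-2 = -1
x=3: count = (-1)-3 = -4
x=4: count = (-4)-4 = -8
x=5: count = (-8)-5 = -13
x=6: count = (-13)-6 = -19
x=7: count = (-19)-7 = -26
x=8: count = (-26)-8 = -34

-34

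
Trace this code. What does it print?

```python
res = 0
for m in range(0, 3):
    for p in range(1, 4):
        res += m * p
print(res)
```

m=0,p=1: res = 0+0 = 0
m=0,p=2: res = 0+0 = 0
m=0,p=3: res = 0+0 = 0
m=1,p=1: res = 0+1 = 1
m=1,p=2: res = 1+2 = 3
m=1,p=3: res = 3+3 = 6
m=2,p=1: res = 6+2 = 8
m=2,p=2: res = 8+4 = 12
m=2,p=3: res = 12+6 = 18

18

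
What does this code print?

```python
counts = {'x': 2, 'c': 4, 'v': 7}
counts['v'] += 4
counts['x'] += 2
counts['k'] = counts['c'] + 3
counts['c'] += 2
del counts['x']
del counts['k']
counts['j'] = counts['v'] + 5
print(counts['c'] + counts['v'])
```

17

counts['v'] = 7+4 = 11 → {'x': 2, 'c': 4, 'v': 11}
counts['x'] = 2+2 = 4 → {'x': 4, 'c': 4, 'v': 11}
counts['k'] = counts['c']+3 = 7 → {'x': 4, 'c': 4, 'v': 11, 'k': 7}
counts['c'] = 4+2 = 6 → {'x': 4, 'c': 6, 'v': 11, 'k': 7}
del 'x' → {'c': 6, 'v': 11, 'k': 7}
del 'k' → {'c': 6, 'v': 11}
counts['j'] = counts['v']+5 = 16 → {'c': 6, 'v': 11, 'j': 16}
counts['c']+counts['v'] = 6+11 = 17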